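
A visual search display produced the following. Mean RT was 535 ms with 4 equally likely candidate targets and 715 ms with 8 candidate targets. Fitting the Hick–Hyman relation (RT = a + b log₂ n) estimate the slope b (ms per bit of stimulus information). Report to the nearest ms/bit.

180 ms/bit

b = (RT₂ − RT₁)/(log₂ n₂ − log₂ n₁) = (715 − 535)/(3 − 2) = 180 ms/bit.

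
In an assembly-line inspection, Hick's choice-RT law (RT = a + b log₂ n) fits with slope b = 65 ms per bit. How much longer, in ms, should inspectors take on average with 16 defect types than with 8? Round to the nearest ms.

65 ms

ΔRT = (a + b log₂ n₂) − (a + b log₂ n₁) = b·(log₂ n₂ − log₂ n₁).
log₂(16) − log₂(8) = log₂(16/8) = log₂(2) = 1.
ΔRT = 65 × 1.0000 = 65.000 ms.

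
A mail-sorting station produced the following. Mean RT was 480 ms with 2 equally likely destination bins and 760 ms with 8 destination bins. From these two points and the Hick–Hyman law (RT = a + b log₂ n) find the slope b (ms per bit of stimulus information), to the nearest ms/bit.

140 ms/bit

Slope: b = (760 − 480) / (log₂ 8 − log₂ 2) = 280/2.0000 = 140 ms/bit.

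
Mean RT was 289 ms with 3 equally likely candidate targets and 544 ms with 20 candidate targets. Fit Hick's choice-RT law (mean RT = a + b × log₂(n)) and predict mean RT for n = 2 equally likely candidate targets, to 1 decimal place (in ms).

RT is linear in log₂ n, so two points fix the line:
  b = (544 − 289) / (log₂ 20 − log₂ 3) = 255 / (4.3219 − 1.5850) = 93.169 ms/bit
  a = 289 − 93.169 × 1.5850 = 141.331 ms
Then RT(2) = 141.331 + 93.169 × log₂ 2 = 141.331 + 93.169 × 1 ≈ 234.500 ms.

234.5 ms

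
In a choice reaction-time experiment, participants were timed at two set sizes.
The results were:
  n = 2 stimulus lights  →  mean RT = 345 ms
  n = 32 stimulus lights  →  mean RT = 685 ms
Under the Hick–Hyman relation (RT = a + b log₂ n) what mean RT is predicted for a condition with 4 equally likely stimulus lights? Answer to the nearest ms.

RT is linear in log₂ n, so two points fix the line:
  b = (685 − 345) / (log₂ 32 − log₂ 2) = 340 / (5 − 1) = 85 ms/bit
  a = 345 − 85 × 1 = 260 ms
Then RT(4) = 260 + 85 × log₂ 4 = 260 + 85 × 2 ≈ 430.000 ms.

430 ms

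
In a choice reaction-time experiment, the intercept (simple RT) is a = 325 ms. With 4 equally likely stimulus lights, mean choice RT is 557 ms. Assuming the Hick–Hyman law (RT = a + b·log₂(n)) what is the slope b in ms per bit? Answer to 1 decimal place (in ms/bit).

4 alternatives carry log₂ 4 = 2 bits; the choice cost is 557 − 325 = 232 ms, so b = 232/2 = 116.000 ms/bit.

116.0 ms/bit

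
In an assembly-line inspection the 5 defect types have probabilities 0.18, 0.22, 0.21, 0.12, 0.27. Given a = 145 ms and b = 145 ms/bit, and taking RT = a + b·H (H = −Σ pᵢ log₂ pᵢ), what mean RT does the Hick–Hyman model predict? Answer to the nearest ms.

475 ms

H = 0.18·log₂(1/0.18) + 0.22·log₂(1/0.22) + 0.21·log₂(1/0.21) + 0.12·log₂(1/0.12) + 0.27·log₂(1/0.27) = 2.2758 bits.
RT = 145 + 145 × 2.2758 = 474.99 ms.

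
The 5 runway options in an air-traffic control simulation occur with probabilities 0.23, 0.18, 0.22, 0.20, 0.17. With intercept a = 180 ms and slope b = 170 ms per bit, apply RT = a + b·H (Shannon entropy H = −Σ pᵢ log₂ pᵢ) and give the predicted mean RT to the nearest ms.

573 ms

Entropy contributions −pᵢ log₂ pᵢ: 0.4877, 0.4453, 0.4806, 0.4644, 0.4346; sum H = 2.3125 bits.
RT = a + bH = 180 + 170·2.3125 = 573.13 ms.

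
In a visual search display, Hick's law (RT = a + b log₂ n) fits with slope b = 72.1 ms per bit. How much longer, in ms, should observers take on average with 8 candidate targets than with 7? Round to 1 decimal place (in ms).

Only the slope matters, since a is common to both: ΔRT = b·log₂(n₂/n₁).
log₂(8) − log₂(7) = 3 − 2.8074 = 0.1926.
ΔRT = 72.1 × 0.1926 = 13.890 ms.

13.9 ms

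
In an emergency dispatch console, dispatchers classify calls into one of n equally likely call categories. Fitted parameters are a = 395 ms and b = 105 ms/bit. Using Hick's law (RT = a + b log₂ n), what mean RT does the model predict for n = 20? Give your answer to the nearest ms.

log₂(20) = 4.3219 bits, so RT = 395 + 105 × 4.3219 ≈ 848.802 ms.

849 ms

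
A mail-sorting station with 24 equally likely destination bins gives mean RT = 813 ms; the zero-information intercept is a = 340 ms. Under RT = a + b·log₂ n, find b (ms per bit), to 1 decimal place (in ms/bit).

103.2 ms/bit

24 alternatives carry log₂ 24 = 4.5850 bits; the choice cost is 813 − 340 = 473 ms, so b = 473/4.5850 = 103.163 ms/bit.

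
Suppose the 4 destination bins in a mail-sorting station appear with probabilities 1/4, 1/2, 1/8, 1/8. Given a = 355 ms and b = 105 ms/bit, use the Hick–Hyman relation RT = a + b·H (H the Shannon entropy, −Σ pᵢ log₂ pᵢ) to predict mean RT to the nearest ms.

Each term −pᵢ log₂ pᵢ: 0.25·2 + 0.5·1 + 0.125·3 + 0.125·3; summed, H = 1.750 bits.
Mean RT = a + bH = 355 + 105·1.750 = 538.75 ms.

539 ms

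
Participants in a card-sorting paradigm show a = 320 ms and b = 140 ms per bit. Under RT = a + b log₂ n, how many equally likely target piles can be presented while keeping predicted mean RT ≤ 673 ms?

Information budget: (673 − 320)/140 = 2.5214 bits, so n ≤ 2^2.5214 = 5.742 → at most 5.

5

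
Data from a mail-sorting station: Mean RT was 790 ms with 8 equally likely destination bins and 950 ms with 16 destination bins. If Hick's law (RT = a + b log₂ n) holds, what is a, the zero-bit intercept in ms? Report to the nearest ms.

310 ms

b = (RT₂ − RT₁)/(log₂ n₂ − log₂ n₁) = (950 − 790)/(4 − 3) = 160 ms/bit.
Intercept: a = 790 − 160·log₂(8) = 310.000 ms.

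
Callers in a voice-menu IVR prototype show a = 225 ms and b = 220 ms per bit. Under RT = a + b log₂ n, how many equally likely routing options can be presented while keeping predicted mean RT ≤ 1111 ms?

16

Information budget: (1111 − 225)/220 = 4.0273 bits, so n ≤ 2^4.0273 = 16.305 → at most 16.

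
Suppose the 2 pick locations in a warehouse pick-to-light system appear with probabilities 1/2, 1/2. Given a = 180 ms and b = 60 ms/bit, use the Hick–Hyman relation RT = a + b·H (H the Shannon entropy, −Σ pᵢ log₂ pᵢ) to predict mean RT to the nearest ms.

H = −Σ pᵢ log₂ pᵢ = 0.5·1 + 0.5·1 = 1.000 bits.
RT = 180 + 60 × 1.000 = 240.00 ms.

240 ms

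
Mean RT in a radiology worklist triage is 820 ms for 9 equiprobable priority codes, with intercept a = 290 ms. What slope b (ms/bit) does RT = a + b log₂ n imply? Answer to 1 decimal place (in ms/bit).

b = (820 − 290) / log₂(9) = 530 / 3.1699 = 167.196 ms/bit.

167.2 ms/bit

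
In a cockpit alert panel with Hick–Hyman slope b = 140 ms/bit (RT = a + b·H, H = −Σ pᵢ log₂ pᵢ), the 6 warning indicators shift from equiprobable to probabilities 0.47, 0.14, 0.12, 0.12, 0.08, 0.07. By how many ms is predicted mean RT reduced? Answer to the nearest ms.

53 ms

Equiprobable entropy H₀ = log₂ 6 = 2.5850 bits.
Skewed entropy H = −Σ pᵢ log₂ pᵢ = 2.2033 bits.
ΔRT = b·(H₀ − H) = 140 × 0.3817 = 53.44 ms.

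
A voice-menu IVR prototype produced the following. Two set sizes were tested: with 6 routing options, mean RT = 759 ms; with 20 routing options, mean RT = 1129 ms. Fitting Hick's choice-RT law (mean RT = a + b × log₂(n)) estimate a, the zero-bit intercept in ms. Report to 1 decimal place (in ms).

b = (RT₂ − RT₁)/(log₂ n₂ − log₂ n₁) = (1129 − 759)/(4.3219 − 2.5850) = 213.015 ms/bit.
Intercept: a = 759 − 213.015·log₂(6) = 208.364 ms.

208.4 ms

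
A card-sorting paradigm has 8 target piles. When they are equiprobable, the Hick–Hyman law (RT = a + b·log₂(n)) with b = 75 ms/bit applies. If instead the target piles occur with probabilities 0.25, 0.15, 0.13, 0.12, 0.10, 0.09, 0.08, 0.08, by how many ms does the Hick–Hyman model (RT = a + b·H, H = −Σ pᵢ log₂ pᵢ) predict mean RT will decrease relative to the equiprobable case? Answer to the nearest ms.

Equiprobable entropy H₀ = log₂ 8 = 3.0000 bits.
Skewed entropy H = −Σ pᵢ log₂ pᵢ = 2.8881 bits.
ΔRT = b·(H₀ − H) = 75 × 0.1119 = 8.39 ms.

8 ms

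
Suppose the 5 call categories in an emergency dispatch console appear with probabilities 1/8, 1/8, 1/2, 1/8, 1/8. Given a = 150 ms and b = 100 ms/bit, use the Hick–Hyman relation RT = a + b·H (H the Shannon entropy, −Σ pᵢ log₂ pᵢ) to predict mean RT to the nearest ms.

350 ms

Each term −pᵢ log₂ pᵢ: 0.125·3 + 0.125·3 + 0.5·1 + 0.125·3 + 0.125·3; summed, H = 2.000 bits.
Mean RT = a + bH = 150 + 100·2.000 = 350.00 ms.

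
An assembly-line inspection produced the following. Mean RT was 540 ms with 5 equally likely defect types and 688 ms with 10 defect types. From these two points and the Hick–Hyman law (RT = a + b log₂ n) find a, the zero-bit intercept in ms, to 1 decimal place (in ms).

196.4 ms

b = (RT₂ − RT₁)/(log₂ n₂ − log₂ n₁) = (688 − 540)/(3.3219 − 2.3219) = 148.000 ms/bit.
Intercept: a = 540 − 148.000·log₂(5) = 196.355 ms.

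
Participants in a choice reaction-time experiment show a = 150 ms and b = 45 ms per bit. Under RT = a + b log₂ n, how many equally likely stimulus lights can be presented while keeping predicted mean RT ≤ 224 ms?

45·log₂ n ≤ 224 − 150 = 74, giving log₂ n ≤ 1.6444 and n ≤ 3.126. The largest whole number is 3.

3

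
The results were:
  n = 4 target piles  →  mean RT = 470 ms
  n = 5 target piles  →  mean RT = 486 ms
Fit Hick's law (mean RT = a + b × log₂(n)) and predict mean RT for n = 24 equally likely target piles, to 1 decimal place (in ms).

598.5 ms

Fit slope and intercept:
  b = (486 − 470) / (log₂ 5 − log₂ 4) = 16 / (2.3219 − 2) = 49.701 ms/bit
  a = 470 − 49.701 × 2 = 370.599 ms
Then RT(24) = 370.599 + 49.701 × log₂ 24 = 370.599 + 49.701 × 4.5850 ≈ 598.474 ms.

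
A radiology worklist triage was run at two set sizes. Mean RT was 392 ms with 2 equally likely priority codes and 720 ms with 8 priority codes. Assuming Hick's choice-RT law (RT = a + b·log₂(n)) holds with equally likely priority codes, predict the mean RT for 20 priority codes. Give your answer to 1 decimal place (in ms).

936.8 ms

Fit slope and intercept:
  b = (720 − 392) / (log₂ 8 − log₂ 2) = 328 / (3 − 1) = 164.000 ms/bit
  a = 392 − 164.000 × 1 = 228.000 ms
Then RT(20) = 228.000 + 164.000 × log₂ 20 = 228.000 + 164.000 × 4.3219 ≈ 936.796 ms.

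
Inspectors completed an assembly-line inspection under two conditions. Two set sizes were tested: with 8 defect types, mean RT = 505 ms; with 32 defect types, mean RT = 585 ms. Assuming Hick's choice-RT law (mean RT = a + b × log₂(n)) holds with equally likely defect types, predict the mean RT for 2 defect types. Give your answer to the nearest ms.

425 ms

Fit slope and intercept:
  b = (585 − 505) / (log₂ 32 − log₂ 8) = 80 / (5 − 3) = 40 ms/bit
  a = 505 − 40 × 3 = 385 ms
Then RT(2) = 385 + 40 × log₂ 2 = 385 + 40 × 1 ≈ 425.000 ms.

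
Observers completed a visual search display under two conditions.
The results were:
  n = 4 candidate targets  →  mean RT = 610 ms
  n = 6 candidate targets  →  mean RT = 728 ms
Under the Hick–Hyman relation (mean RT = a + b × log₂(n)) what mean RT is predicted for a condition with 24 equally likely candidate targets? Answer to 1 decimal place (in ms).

RT is linear in log₂ n, so two points fix the line:
  b = (728 − 610) / (log₂ 6 − log₂ 4) = 118 / (2.5850 − 2) = 201.722 ms/bit
  a = 610 − 201.722 × 2 = 206.555 ms
Then RT(24) = 206.555 + 201.722 × log₂ 24 = 206.555 + 201.722 × 4.5850 ≈ 1131.445 ms.

1131.4 ms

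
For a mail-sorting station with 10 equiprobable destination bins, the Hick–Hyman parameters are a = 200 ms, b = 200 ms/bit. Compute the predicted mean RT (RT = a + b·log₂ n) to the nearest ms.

864 ms

log₂(10) = 3.3219 bits, so RT = 200 + 200 × 3.3219 ≈ 864.386 ms.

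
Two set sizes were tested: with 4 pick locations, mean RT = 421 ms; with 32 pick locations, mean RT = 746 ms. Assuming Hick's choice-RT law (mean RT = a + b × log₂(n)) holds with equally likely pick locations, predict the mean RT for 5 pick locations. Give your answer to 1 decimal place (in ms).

455.9 ms

Fit slope and intercept:
  b = (746 − 421) / (log₂ 32 − log₂ 4) = 325 / (5 − 2) = 108.333 ms/bit
  a = 421 − 108.333 × 2 = 204.333 ms
Then RT(5) = 204.333 + 108.333 × log₂ 5 = 204.333 + 108.333 × 2.3219 ≈ 455.876 ms.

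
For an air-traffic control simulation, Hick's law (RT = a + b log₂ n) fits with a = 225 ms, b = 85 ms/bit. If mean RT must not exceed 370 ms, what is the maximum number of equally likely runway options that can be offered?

3

85·log₂ n ≤ 370 − 225 = 145, giving log₂ n ≤ 1.7059 and n ≤ 3.262. The largest whole number is 3.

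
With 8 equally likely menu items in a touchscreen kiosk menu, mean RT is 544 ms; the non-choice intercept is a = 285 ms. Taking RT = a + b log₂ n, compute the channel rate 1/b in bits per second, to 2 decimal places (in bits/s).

11.58 bits/s

Choice component = 544 − 285 = 259 ms over log₂(8) = 3 bits.
b = 259 / 3 = 86.333 ms/bit, so 1/b = 11.583 bits/s.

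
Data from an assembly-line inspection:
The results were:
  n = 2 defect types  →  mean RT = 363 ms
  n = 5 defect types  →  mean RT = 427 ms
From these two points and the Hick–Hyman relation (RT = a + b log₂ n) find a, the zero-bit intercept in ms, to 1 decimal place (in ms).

Slope: b = (427 − 363) / (log₂ 5 − log₂ 2) = 64/1.3219 = 48.414 ms/bit.
a = RT₁ − b·log₂ n₁ = 363 − 48.414 × 1 = 314.586 ms.

314.6 ms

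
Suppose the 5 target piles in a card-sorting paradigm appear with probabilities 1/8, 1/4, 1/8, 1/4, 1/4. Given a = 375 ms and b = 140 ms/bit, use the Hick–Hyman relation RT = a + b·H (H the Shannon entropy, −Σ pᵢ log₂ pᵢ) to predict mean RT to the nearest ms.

690 ms

H = −Σ pᵢ log₂ pᵢ = 0.125·3 + 0.25·2 + 0.125·3 + 0.25·2 + 0.25·2 = 2.250 bits.
RT = 375 + 140 × 2.250 = 690.00 ms.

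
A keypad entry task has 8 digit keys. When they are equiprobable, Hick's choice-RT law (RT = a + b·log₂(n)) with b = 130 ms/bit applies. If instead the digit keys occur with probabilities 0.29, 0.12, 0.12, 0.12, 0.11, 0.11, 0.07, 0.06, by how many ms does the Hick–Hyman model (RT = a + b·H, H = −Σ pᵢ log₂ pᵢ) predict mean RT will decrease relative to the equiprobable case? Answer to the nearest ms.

Equiprobable entropy H₀ = log₂ 8 = 3.0000 bits.
Skewed entropy H = −Σ pᵢ log₂ pᵢ = 2.8318 bits.
ΔRT = b·(H₀ − H) = 130 × 0.1682 = 21.87 ms.

22 ms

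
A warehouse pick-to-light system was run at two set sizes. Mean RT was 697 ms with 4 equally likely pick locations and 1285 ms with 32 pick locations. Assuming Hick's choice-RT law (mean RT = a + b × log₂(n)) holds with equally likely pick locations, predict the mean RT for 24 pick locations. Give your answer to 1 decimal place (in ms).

Solve the two-equation system in a and b:
  b = (1285 − 697) / (log₂ 32 − log₂ 4) = 588 / (5 − 2) = 196.000 ms/bit
  a = 697 − 196.000 × 2 = 305.000 ms
Then RT(24) = 305.000 + 196.000 × log₂ 24 = 305.000 + 196.000 × 4.5850 ≈ 1203.653 ms.

1203.7 ms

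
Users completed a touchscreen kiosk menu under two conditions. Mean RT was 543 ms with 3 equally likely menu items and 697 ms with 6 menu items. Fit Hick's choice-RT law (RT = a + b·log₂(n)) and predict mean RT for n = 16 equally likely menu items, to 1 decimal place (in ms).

Fit slope and intercept:
  b = (697 − 543) / (log₂ 6 − log₂ 3) = 154 / (2.5850 − 1.5850) = 154.000 ms/bit
  a = 543 − 154.000 × 1.5850 = 298.916 ms
Then RT(16) = 298.916 + 154.000 × log₂ 16 = 298.916 + 154.000 × 4 ≈ 914.916 ms.

914.9 ms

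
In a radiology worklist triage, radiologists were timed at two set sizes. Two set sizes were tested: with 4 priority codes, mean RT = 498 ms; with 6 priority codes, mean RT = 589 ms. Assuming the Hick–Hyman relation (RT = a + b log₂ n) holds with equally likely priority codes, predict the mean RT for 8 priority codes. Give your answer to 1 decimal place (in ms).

Solve the two-equation system in a and b:
  b = (589 − 498) / (log₂ 6 − log₂ 4) = 91 / (2.5850 − 2) = 155.566 ms/bit
  a = 498 − 155.566 × 2 = 186.869 ms
Then RT(8) = 186.869 + 155.566 × log₂ 8 = 186.869 + 155.566 × 3 ≈ 653.566 ms.

653.6 ms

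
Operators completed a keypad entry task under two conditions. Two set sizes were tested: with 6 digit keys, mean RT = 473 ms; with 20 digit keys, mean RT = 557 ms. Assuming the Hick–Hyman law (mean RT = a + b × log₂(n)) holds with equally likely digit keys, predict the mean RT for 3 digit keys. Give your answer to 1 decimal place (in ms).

Solve the two-equation system in a and b:
  b = (557 − 473) / (log₂ 20 − log₂ 6) = 84 / (4.3219 − 2.5850) = 48.360 ms/bit
  a = 473 − 48.360 × 2.5850 = 347.991 ms
Then RT(3) = 347.991 + 48.360 × log₂ 3 = 347.991 + 48.360 × 1.5850 ≈ 424.640 ms.

424.6 ms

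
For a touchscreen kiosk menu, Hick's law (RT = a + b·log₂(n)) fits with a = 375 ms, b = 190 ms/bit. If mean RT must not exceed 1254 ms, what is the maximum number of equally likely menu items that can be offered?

190·log₂ n ≤ 1254 − 375 = 879, giving log₂ n ≤ 4.6263 and n ≤ 24.698. The largest whole number is 24.

24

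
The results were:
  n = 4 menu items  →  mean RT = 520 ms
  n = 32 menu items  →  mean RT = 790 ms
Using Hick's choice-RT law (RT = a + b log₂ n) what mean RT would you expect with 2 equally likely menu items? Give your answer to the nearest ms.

RT is linear in log₂ n, so two points fix the line:
  b = (790 − 520) / (log₂ 32 − log₂ 4) = 270 / (5 − 2) = 90 ms/bit
  a = 520 − 90 × 2 = 340 ms
Then RT(2) = 340 + 90 × log₂ 2 = 340 + 90 × 1 ≈ 430.000 ms.

430 ms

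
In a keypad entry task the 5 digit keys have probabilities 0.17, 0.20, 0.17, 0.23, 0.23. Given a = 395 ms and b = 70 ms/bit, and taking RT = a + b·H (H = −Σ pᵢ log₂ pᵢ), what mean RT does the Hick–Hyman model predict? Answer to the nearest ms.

Entropy contributions −pᵢ log₂ pᵢ: 0.4346, 0.4644, 0.4346, 0.4877, 0.4877; sum H = 2.3089 bits.
RT = a + bH = 395 + 70·2.3089 = 556.62 ms.

557 ms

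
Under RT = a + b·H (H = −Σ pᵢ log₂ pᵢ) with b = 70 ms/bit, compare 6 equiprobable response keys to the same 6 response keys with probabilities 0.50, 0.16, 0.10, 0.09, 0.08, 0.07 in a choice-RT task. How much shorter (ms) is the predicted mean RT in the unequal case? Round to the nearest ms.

32 ms

The RT saving is b·ΔH. Equiprobable H₀ = log₂(6) = 2.5850 bits; with the given probabilities H = 2.1279 bits.
b·(H₀ − H) = 70 × (2.5850 − 2.1279) = 31.99 ms.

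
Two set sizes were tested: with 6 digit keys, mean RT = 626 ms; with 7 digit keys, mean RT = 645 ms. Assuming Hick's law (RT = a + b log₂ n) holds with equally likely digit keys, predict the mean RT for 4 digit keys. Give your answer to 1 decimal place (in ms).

576.0 ms

Solve the two-equation system in a and b:
  b = (645 − 626) / (log₂ 7 − log₂ 6) = 19 / (2.8074 − 2.5850) = 85.435 ms/bit
  a = 626 − 85.435 × 2.5850 = 405.155 ms
Then RT(4) = 405.155 + 85.435 × log₂ 4 = 405.155 + 85.435 × 2 ≈ 576.024 ms.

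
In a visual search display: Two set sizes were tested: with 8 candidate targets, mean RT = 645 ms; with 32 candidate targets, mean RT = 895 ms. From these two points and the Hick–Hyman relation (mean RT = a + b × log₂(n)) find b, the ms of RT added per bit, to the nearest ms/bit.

125 ms/bit

Slope: b = (895 − 645) / (log₂ 32 − log₂ 8) = 250/2.0000 = 125 ms/bit.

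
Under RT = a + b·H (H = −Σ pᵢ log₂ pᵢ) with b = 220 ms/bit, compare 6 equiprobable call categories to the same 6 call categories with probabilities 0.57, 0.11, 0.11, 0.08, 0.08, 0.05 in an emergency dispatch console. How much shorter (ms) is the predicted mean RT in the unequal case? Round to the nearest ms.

Equiprobable entropy H₀ = log₂ 6 = 2.5850 bits.
Skewed entropy H = −Σ pᵢ log₂ pᵢ = 1.9619 bits.
ΔRT = b·(H₀ − H) = 220 × 0.6230 = 137.07 ms.

137 ms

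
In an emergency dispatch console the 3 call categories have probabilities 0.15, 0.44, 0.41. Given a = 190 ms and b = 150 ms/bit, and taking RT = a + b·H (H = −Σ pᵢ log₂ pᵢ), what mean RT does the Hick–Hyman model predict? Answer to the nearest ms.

Entropy contributions −pᵢ log₂ pᵢ: 0.4105, 0.5211, 0.5274; sum H = 1.4591 bits.
RT = a + bH = 190 + 150·1.4591 = 408.86 ms.

409 ms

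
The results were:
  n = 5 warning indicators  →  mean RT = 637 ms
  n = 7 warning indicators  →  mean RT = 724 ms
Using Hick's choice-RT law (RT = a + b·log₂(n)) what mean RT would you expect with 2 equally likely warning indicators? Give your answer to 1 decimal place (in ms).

400.1 ms

With log₂ n on the abscissa the relation is linear; from the two conditions:
  b = (724 − 637) / (log₂ 7 − log₂ 5) = 87 / (2.8074 − 2.3219) = 179.224 ms/bit
  a = 637 − 179.224 × 2.3219 = 220.855 ms
Then RT(2) = 220.855 + 179.224 × log₂ 2 = 220.855 + 179.224 × 1 ≈ 400.079 ms.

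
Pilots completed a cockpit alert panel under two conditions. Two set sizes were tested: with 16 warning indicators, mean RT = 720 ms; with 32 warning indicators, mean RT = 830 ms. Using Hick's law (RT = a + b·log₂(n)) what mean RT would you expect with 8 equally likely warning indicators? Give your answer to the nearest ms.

RT is linear in log₂ n, so two points fix the line:
  b = (830 − 720) / (log₂ 32 − log₂ 16) = 110 / (5 − 4) = 110 ms/bit
  a = 720 − 110 × 4 = 280 ms
Then RT(8) = 280 + 110 × log₂ 8 = 280 + 110 × 3 ≈ 610.000 ms.

610 ms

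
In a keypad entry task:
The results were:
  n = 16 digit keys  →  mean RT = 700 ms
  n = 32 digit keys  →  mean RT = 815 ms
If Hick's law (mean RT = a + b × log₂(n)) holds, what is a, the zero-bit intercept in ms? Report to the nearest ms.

The slope on a log₂ axis is (815 − 700) / (5 − 4) = 115 ms/bit.
Intercept: a = 700 − 115·log₂(16) = 240.000 ms.

240 ms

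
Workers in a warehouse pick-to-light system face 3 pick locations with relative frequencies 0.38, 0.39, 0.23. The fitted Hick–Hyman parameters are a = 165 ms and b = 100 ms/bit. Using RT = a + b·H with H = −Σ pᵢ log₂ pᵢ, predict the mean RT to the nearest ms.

Entropy contributions −pᵢ log₂ pᵢ: 0.5305, 0.5298, 0.4877; sum H = 1.5479 bits.
RT = a + bH = 165 + 100·1.5479 = 319.79 ms.

320 ms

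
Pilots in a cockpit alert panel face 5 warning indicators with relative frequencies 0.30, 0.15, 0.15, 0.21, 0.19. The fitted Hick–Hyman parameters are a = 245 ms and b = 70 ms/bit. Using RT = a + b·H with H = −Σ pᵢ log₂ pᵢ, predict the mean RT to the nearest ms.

404 ms

Entropy contributions −pᵢ log₂ pᵢ: 0.5211, 0.4105, 0.4105, 0.4728, 0.4552; sum H = 2.2702 bits.
RT = a + bH = 245 + 70·2.2702 = 403.92 ms.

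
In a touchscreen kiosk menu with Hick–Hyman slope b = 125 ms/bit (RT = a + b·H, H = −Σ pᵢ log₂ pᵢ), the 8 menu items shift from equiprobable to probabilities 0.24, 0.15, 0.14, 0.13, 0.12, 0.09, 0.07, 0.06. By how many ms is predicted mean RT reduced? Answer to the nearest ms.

The RT saving is b·ΔH. Equiprobable H₀ = log₂(8) = 3.0000 bits; with the given probabilities H = 2.8762 bits.
b·(H₀ − H) = 125 × (3.0000 − 2.8762) = 15.47 ms.

15 ms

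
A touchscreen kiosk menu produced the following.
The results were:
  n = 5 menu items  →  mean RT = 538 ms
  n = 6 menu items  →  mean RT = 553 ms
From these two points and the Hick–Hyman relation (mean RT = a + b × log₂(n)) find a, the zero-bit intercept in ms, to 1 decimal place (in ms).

405.6 ms

b = (RT₂ − RT₁)/(log₂ n₂ − log₂ n₁) = (553 − 538)/(2.5850 − 2.3219) = 57.027 ms/bit.
Intercept: a = 538 − 57.027·log₂(5) = 405.588 ms.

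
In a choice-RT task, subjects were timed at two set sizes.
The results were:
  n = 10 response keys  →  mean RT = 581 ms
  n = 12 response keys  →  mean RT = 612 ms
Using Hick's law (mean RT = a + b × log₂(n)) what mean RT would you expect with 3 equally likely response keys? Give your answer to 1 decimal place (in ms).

376.3 ms

RT is linear in log₂ n, so two points fix the line:
  b = (612 − 581) / (log₂ 12 − log₂ 10) = 31 / (3.5850 − 3.3219) = 117.855 ms/bit
  a = 581 − 117.855 × 3.3219 = 189.493 ms
Then RT(3) = 189.493 + 117.855 × log₂ 3 = 189.493 + 117.855 × 1.5850 ≈ 376.289 ms.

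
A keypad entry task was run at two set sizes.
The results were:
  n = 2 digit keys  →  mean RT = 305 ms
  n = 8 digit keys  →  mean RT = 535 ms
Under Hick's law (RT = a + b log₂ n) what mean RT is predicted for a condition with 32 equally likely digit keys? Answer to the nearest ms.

RT is linear in log₂ n, so two points fix the line:
  b = (535 − 305) / (log₂ 8 − log₂ 2) = 230 / (3 − 1) = 115 ms/bit
  a = 305 − 115 × 1 = 190 ms
Then RT(32) = 190 + 115 × log₂ 32 = 190 + 115 × 5 ≈ 765.000 ms.

765 ms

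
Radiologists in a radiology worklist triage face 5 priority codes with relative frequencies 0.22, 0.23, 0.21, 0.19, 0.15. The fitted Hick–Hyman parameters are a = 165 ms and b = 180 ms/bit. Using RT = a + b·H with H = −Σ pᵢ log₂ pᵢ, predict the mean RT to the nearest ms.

580 ms

H = 0.22·log₂(1/0.22) + 0.23·log₂(1/0.23) + 0.21·log₂(1/0.21) + 0.19·log₂(1/0.19) + 0.15·log₂(1/0.15) = 2.3068 bits.
RT = 165 + 180 × 2.3068 = 580.23 ms.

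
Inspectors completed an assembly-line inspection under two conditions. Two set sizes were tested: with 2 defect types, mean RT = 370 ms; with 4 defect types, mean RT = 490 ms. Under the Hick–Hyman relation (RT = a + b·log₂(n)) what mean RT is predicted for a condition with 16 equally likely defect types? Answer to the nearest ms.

730 ms

With log₂ n on the abscissa the relation is linear; from the two conditions:
  b = (490 − 370) / (log₂ 4 − log₂ 2) = 120 / (2 − 1) = 120 ms/bit
  a = 370 − 120 × 1 = 250 ms
Then RT(16) = 250 + 120 × log₂ 16 = 250 + 120 × 4 ≈ 730.000 ms.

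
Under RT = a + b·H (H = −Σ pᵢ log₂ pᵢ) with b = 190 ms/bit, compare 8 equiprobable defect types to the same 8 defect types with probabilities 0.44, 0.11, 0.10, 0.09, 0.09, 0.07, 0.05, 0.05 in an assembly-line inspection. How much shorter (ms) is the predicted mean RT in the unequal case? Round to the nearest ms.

The RT saving is b·ΔH. Equiprobable H₀ = log₂(8) = 3.0000 bits; with the given probabilities H = 2.5297 bits.
b·(H₀ − H) = 190 × (3.0000 − 2.5297) = 89.36 ms.

89 ms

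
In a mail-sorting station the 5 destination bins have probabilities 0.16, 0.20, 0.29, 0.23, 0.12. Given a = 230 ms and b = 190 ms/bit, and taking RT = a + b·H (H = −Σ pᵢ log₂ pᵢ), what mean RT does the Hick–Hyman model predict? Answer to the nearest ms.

H = 0.16·log₂(1/0.16) + 0.20·log₂(1/0.20) + 0.29·log₂(1/0.29) + 0.23·log₂(1/0.23) + 0.12·log₂(1/0.12) = 2.2600 bits.
RT = 230 + 190 × 2.2600 = 659.41 ms.

659 ms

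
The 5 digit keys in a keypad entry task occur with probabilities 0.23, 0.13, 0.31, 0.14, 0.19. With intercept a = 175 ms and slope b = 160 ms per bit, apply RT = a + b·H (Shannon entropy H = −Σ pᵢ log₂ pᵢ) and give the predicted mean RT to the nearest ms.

534 ms

H = 0.23·log₂(1/0.23) + 0.13·log₂(1/0.13) + 0.31·log₂(1/0.31) + 0.14·log₂(1/0.14) + 0.19·log₂(1/0.19) = 2.2464 bits.
RT = 175 + 160 × 2.2464 = 534.43 ms.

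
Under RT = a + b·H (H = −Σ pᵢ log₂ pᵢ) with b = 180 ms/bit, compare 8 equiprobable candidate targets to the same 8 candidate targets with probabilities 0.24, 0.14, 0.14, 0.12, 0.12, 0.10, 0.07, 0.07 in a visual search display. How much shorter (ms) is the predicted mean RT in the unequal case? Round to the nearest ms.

Equiprobable entropy H₀ = log₂ 8 = 3.0000 bits.
Skewed entropy H = −Σ pᵢ log₂ pᵢ = 2.8918 bits.
ΔRT = b·(H₀ − H) = 180 × 0.1082 = 19.48 ms.

19 ms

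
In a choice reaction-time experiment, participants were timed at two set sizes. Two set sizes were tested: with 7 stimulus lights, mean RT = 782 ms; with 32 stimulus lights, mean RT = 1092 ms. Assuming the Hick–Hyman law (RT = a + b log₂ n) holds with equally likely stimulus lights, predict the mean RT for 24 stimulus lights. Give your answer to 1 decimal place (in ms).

1033.3 ms

Fit slope and intercept:
  b = (1092 − 782) / (log₂ 32 − log₂ 7) = 310 / (5 − 2.8074) = 141.382 ms/bit
  a = 782 − 141.382 × 2.8074 = 385.091 ms
Then RT(24) = 385.091 + 141.382 × log₂ 24 = 385.091 + 141.382 × 4.5850 ≈ 1033.321 ms.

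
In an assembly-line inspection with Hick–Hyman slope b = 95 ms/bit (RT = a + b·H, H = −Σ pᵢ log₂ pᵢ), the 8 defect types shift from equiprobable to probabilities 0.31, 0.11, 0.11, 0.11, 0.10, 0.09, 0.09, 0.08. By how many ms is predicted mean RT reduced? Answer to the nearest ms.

Equiprobable entropy H₀ = log₂ 8 = 3.0000 bits.
Skewed entropy H = −Σ pᵢ log₂ pᵢ = 2.8237 bits.
ΔRT = b·(H₀ − H) = 95 × 0.1763 = 16.75 ms.

17 ms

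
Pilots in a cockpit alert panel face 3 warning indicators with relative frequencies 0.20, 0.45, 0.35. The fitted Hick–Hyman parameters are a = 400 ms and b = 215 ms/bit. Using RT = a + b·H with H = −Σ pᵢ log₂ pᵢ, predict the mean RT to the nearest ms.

H = 0.20·log₂(1/0.20) + 0.45·log₂(1/0.45) + 0.35·log₂(1/0.35) = 1.5129 bits.
RT = 400 + 215 × 1.5129 = 725.27 ms.

725 ms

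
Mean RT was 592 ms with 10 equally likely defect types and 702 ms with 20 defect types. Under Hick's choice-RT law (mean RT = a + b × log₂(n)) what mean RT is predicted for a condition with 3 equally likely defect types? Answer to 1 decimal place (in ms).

RT is linear in log₂ n, so two points fix the line:
  b = (702 − 592) / (log₂ 20 − log₂ 10) = 110 / (4.3219 − 3.3219) = 110.000 ms/bit
  a = 592 − 110.000 × 3.3219 = 226.588 ms
Then RT(3) = 226.588 + 110.000 × log₂ 3 = 226.588 + 110.000 × 1.5850 ≈ 400.934 ms.

400.9 ms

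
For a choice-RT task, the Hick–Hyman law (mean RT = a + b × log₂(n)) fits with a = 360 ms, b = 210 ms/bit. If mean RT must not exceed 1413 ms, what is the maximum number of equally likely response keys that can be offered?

Information budget: (1413 − 360)/210 = 5.0143 bits, so n ≤ 2^5.0143 = 32.318 → at most 32.

32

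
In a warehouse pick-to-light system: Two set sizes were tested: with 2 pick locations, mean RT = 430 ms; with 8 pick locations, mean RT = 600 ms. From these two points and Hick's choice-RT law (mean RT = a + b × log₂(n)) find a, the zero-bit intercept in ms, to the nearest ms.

b = (RT₂ − RT₁)/(log₂ n₂ − log₂ n₁) = (600 − 430)/(3 − 1) = 85 ms/bit.
a = RT₁ − b·log₂ n₁ = 430 − 85 × 1 = 345.000 ms.

345 ms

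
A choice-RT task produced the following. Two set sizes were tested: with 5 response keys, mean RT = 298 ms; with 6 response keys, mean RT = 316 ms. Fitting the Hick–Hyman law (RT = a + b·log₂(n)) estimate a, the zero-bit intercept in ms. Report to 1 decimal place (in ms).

139.1 ms

The slope on a log₂ axis is (316 − 298) / (2.5850 − 2.3219) = 68.432 ms/bit.
a = RT₁ − b·log₂ n₁ = 298 − 68.432 × 2.3219 = 139.106 ms.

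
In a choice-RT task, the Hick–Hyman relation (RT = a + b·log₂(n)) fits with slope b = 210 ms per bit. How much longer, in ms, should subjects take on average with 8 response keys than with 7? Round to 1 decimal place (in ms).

40.5 ms

ΔRT = (a + b log₂ n₂) − (a + b log₂ n₁) = b·(log₂ n₂ − log₂ n₁).
log₂(8) − log₂(7) = 3 − 2.8074 = 0.1926.
ΔRT = 210 × 0.1926 = 40.455 ms.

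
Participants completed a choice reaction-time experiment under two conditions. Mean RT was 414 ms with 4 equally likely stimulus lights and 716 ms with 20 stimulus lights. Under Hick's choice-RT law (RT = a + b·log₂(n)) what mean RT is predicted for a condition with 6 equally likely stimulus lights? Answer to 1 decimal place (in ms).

With log₂ n on the abscissa the relation is linear; from the two conditions:
  b = (716 − 414) / (log₂ 20 − log₂ 4) = 302 / (4.3219 − 2) = 130.064 ms/bit
  a = 414 − 130.064 × 2 = 153.871 ms
Then RT(6) = 153.871 + 130.064 × log₂ 6 = 153.871 + 130.064 × 2.5850 ≈ 490.083 ms.

490.1 ms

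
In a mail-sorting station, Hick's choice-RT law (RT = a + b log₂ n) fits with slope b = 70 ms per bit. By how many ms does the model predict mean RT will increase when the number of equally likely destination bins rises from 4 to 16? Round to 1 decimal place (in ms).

ΔRT = (a + b log₂ n₂) − (a + b log₂ n₁) = b·(log₂ n₂ − log₂ n₁).
log₂(16) − log₂(4) = log₂(16/4) = log₂(4) = 2.
ΔRT = 70 × 2.0000 = 140.000 ms.

140.0 ms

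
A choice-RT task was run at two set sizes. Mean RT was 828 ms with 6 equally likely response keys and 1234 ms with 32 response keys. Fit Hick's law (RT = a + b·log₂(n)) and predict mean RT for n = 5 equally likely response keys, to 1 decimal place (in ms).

Fit slope and intercept:
  b = (1234 − 828) / (log₂ 32 − log₂ 6) = 406 / (5 − 2.5850) = 168.113 ms/bit
  a = 828 − 168.113 × 2.5850 = 393.433 ms
Then RT(5) = 393.433 + 168.113 × log₂ 5 = 393.433 + 168.113 × 2.3219 ≈ 783.780 ms.

783.8 ms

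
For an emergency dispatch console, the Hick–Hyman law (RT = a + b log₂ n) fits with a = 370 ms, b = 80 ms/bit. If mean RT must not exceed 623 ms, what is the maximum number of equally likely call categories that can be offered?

Information budget: (623 − 370)/80 = 3.1625 bits, so n ≤ 2^3.1625 = 8.954 → at most 8.

8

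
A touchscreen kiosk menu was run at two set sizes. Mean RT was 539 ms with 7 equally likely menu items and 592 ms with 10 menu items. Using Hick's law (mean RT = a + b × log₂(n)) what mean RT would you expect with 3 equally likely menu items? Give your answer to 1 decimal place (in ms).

413.1 ms

RT is linear in log₂ n, so two points fix the line:
  b = (592 − 539) / (log₂ 10 − log₂ 7) = 53 / (3.3219 − 2.8074) = 102.998 ms/bit
  a = 539 − 102.998 × 2.8074 = 249.848 ms
Then RT(3) = 249.848 + 102.998 × log₂ 3 = 249.848 + 102.998 × 1.5850 ≈ 413.096 ms.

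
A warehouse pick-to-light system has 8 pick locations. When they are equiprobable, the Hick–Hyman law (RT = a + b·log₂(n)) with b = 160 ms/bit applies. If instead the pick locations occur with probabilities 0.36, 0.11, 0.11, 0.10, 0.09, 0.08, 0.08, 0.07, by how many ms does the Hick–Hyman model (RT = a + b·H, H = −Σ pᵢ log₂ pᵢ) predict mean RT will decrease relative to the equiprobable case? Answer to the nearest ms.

44 ms

The RT saving is b·ΔH. Equiprobable H₀ = log₂(8) = 3.0000 bits; with the given probabilities H = 2.7276 bits.
b·(H₀ − H) = 160 × (3.0000 − 2.7276) = 43.58 ms.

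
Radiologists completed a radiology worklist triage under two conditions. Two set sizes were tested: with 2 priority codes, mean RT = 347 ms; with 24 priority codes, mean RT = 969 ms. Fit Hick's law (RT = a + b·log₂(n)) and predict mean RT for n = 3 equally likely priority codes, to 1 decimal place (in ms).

Fit slope and intercept:
  b = (969 − 347) / (log₂ 24 − log₂ 2) = 622 / (4.5850 − 1) = 173.503 ms/bit
  a = 347 − 173.503 × 1 = 173.497 ms
Then RT(3) = 173.497 + 173.503 × log₂ 3 = 173.497 + 173.503 × 1.5850 ≈ 448.492 ms.

448.5 ms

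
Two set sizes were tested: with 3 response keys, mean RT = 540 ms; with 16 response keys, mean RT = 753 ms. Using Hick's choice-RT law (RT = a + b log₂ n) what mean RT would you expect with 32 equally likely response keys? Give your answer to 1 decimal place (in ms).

With log₂ n on the abscissa the relation is linear; from the two conditions:
  b = (753 − 540) / (log₂ 16 − log₂ 3) = 213 / (4 − 1.5850) = 88.197 ms/bit
  a = 540 − 88.197 × 1.5850 = 400.210 ms
Then RT(32) = 400.210 + 88.197 × log₂ 32 = 400.210 + 88.197 × 5 ≈ 841.197 ms.

841.2 ms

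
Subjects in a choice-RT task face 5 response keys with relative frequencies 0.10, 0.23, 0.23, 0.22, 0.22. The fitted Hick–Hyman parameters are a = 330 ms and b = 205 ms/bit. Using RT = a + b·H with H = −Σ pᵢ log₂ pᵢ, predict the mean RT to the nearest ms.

H = 0.10·log₂(1/0.10) + 0.23·log₂(1/0.23) + 0.23·log₂(1/0.23) + 0.22·log₂(1/0.22) + 0.22·log₂(1/0.22) = 2.2687 bits.
RT = 330 + 205 × 2.2687 = 795.08 ms.

795 ms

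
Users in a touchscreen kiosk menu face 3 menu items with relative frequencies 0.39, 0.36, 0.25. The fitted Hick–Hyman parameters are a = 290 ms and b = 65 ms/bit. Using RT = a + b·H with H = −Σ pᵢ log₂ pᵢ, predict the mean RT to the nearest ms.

391 ms

Entropy contributions −pᵢ log₂ pᵢ: 0.5298, 0.5306, 0.5000; sum H = 1.5604 bits.
RT = a + bH = 290 + 65·1.5604 = 391.43 ms.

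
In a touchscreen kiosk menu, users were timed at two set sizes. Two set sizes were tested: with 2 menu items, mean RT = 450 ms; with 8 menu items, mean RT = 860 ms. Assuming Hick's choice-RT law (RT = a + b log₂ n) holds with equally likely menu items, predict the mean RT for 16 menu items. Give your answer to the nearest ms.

RT is linear in log₂ n, so two points fix the line:
  b = (860 − 450) / (log₂ 8 − log₂ 2) = 410 / (3 − 1) = 205 ms/bit
  a = 450 − 205 × 1 = 245 ms
Then RT(16) = 245 + 205 × log₂ 16 = 245 + 205 × 4 ≈ 1065.000 ms.

1065 ms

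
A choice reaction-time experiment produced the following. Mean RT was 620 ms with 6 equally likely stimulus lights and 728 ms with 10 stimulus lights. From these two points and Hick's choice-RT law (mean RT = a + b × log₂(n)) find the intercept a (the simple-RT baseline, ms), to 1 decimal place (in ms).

241.2 ms

b = (RT₂ − RT₁)/(log₂ n₂ − log₂ n₁) = (728 − 620)/(3.3219 − 2.5850) = 146.547 ms/bit.
a = RT₁ − b·log₂ n₁ = 620 − 146.547 × 2.5850 = 241.182 ms.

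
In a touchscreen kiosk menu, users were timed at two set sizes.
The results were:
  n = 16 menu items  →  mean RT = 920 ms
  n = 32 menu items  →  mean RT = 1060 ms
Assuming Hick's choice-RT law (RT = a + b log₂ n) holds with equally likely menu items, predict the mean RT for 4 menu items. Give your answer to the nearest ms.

640 ms

Solve the two-equation system in a and b:
  b = (1060 − 920) / (log₂ 32 − log₂ 16) = 140 / (5 − 4) = 140 ms/bit
  a = 920 − 140 × 4 = 360 ms
Then RT(4) = 360 + 140 × log₂ 4 = 360 + 140 × 2 ≈ 640.000 ms.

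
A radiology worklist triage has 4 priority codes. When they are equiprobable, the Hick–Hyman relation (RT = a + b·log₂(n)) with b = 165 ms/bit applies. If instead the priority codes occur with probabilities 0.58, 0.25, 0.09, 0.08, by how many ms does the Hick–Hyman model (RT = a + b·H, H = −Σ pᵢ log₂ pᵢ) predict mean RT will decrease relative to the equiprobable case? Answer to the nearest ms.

The RT saving is b·ΔH. Equiprobable H₀ = log₂(4) = 2.0000 bits; with the given probabilities H = 1.5600 bits.
b·(H₀ − H) = 165 × (2.0000 − 1.5600) = 72.60 ms.

73 ms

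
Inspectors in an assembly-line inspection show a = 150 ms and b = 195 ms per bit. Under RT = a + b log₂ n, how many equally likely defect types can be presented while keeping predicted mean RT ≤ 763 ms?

Set 150 + 195·log₂ n ≤ 763 → log₂ n ≤ (763 − 150)/195 = 3.1436.
So n ≤ 2^3.1436 = 8.837; the largest integer n is 8.

8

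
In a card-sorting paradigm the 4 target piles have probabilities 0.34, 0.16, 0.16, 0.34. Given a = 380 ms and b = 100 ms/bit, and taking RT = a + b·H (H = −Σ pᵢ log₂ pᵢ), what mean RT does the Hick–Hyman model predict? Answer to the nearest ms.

570 ms

Entropy contributions −pᵢ log₂ pᵢ: 0.5292, 0.4230, 0.4230, 0.5292; sum H = 1.9044 bits.
RT = a + bH = 380 + 100·1.9044 = 570.44 ms.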